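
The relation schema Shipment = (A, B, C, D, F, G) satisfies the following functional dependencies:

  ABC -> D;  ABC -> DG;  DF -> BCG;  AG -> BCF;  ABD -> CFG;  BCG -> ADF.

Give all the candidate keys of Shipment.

{A, G}, {D, F}, {A, B, C}, {A, B, D}, {B, C, G}

{A, G}⁺: AG→BCF adds B, C, F; BCG→ADF adds D → {A, B, C, D, F, G}. Minimal: {G}⁺ = {G}; {A}⁺ = {A} — none reach the full schema.
{D, F}⁺: DF→BCG adds B, C, G; BCG→ADF adds A → {A, B, C, D, F, G}. Minimal: {F}⁺ = {F}; {D}⁺ = {D} — none reach the full schema.
{A, B, C}⁺: ABC→D adds D; ABC→DG adds G; AG→BCF adds F → {A, B, C, D, F, G}. Minimal: {B, C}⁺ = {B, C}; {A, C}⁺ = {A, C}; {A, B}⁺ = {A, B} — none reach the full schema.
{A, B, D}⁺: ABD→CFG adds C, F, G → {A, B, C, D, F, G}. Minimal: {B, D}⁺ = {B, D}; {A, D}⁺ = {A, D}; {A, B}⁺ = {A, B} — none reach the full schema.
{B, C, G}⁺: BCG→ADF adds A, D, F → {A, B, C, D, F, G}. Minimal: {C, G}⁺ = {C, G}; {B, G}⁺ = {B, G}; {B, C}⁺ = {B, C} — none reach the full schema.
Any other superkey contains one of these as a subset, so there are no further candidate keys.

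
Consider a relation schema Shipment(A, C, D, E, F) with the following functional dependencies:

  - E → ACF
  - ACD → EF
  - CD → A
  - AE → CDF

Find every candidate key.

{E}⁺: E→ACF adds A, C, F; AE→CDF adds D → {A, C, D, E, F}.
{C, D}⁺: CD→A adds A; ACD→EF adds E, F → {A, C, D, E, F}. Minimal: {D}⁺ = {D}; {C}⁺ = {C} — none reach the full schema.

(E), (C, D)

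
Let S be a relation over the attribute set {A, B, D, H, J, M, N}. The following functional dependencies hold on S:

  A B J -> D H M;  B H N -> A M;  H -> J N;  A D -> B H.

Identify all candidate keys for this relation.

{A, D}⁺: AD→BH adds B, H; H→JN adds J, N; ABJ→DHM adds M → {A, B, D, H, J, M, N}. Minimal: {D}⁺ = {D}; {A}⁺ = {A} — none reach the full schema.
{B, H}⁺: H→JN adds J, N; BHN→AM adds A, M; ABJ→DHM adds D → {A, B, D, H, J, M, N}. Minimal: {H}⁺ = {H, J, N}; {B}⁺ = {B} — none reach the full schema.
{A, B, J}⁺: ABJ→DHM adds D, H, M; H→JN adds N → {A, B, D, H, J, M, N}. Minimal: {B, J}⁺ = {B, J}; {A, J}⁺ = {A, J}; {A, B}⁺ = {A, B} — none reach the full schema.

{A, D}; {B, H}; {A, B, J}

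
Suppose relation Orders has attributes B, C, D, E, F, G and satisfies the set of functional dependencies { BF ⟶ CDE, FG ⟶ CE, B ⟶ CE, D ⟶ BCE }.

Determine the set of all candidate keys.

{B, F, G}⁺: BF→CDE adds C, D, E → {B, C, D, E, F, G}. Minimal: {F, G}⁺ = {C, E, F, G}; {B, G}⁺ = {B, C, E, G}; {B, F}⁺ = {B, C, D, E, F} — none reach the full schema.
{D, F, G}⁺: FG→CE adds C, E; D→BCE adds B → {B, C, D, E, F, G}. Minimal: {F, G}⁺ = {C, E, F, G}; {D, G}⁺ = {B, C, D, E, G}; {D, F}⁺ = {B, C, D, E, F} — none reach the full schema.

BFG; DFG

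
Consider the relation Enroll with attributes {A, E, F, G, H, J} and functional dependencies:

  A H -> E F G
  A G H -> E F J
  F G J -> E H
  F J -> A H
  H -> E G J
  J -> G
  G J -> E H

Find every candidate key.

{A, H}⁺: AH→EFG adds E, F, G; AGH→EFJ adds J → {A, E, F, G, H, J}.
{A, J}⁺: J→G adds G; GJ→EH adds E, H; AH→EFG adds F → {A, E, F, G, H, J}.
{F, H}⁺: H→EGJ adds E, G, J; FJ→AH adds A → {A, E, F, G, H, J}.
{F, J}⁺: FJ→AH adds A, H; H→EGJ adds E, G → {A, E, F, G, H, J}.
Any other superkey contains one of these as a subset, so there are no further candidate keys.

(A, H); (A, J); (F, H); (F, J)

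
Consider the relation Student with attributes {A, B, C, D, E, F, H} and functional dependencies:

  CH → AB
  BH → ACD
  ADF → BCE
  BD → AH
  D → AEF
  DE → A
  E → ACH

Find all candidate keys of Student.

{D}⁺: D→AEF adds A, E, F; E→ACH adds C, H; CH→AB adds B → {A, B, C, D, E, F, H}.
{E}⁺: E→ACH adds A, C, H; CH→AB adds B; BH→ACD adds D; D→AEF adds F → {A, B, C, D, E, F, H}.
{B, H}⁺: BH→ACD adds A, C, D; D→AEF adds E, F → {A, B, C, D, E, F, H}. Minimal: {H}⁺ = {H}; {B}⁺ = {B} — none reach the full schema.
{C, H}⁺: CH→AB adds A, B; BH→ACD adds D; D→AEF adds E, F → {A, B, C, D, E, F, H}. Minimal: {H}⁺ = {H}; {C}⁺ = {C} — none reach the full schema.

{D}; {E}; {B, H}; {C, H}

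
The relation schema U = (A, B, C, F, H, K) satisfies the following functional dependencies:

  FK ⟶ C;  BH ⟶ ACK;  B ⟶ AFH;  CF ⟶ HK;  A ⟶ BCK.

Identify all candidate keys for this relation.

{A}, {B}

{A}⁺: A→BCK adds B, C, K; B→AFH adds F, H → {A, B, C, F, H, K}.
{B}⁺: B→AFH adds A, F, H; A→BCK adds C, K → {A, B, C, F, H, K}.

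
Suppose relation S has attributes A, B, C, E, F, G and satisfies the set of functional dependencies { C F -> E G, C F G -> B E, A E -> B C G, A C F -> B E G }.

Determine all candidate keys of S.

{A, C, F}, {A, E, F}

Attributes A, F never appear on any right-hand side, so every candidate key must contain {A, F}.
{A, F}⁺ = {A, F}, which is not all of the schema, so we must add further attributes.
{A, C, F}⁺: CF→EG adds E, G; CFG→BE adds B → {A, B, C, E, F, G}.
{A, E, F}⁺: AE→BCG adds B, C, G → {A, B, C, E, F, G}.
Any other superkey contains one of these as a subset, so there are no further candidate keys.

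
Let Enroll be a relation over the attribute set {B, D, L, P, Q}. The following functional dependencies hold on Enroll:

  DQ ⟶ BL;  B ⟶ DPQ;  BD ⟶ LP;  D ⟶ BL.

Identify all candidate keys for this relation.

(B); (D)

{B}⁺: B→DPQ adds D, P, Q; BD→LP adds L → {B, D, L, P, Q}.
{D}⁺: D→BL adds B, L; B→DPQ adds P, Q → {B, D, L, P, Q}.
Any other superkey contains one of these as a subset, so there are no further candidate keys.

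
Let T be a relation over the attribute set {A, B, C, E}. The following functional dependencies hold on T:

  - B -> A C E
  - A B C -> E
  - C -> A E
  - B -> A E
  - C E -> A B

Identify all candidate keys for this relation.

(B), (C)

{B}⁺: B→ACE adds A, C, E → {A, B, C, E}.
{C}⁺: C→AE adds A, E; CE→AB adds B → {A, B, C, E}.
Any other superkey contains one of these as a subset, so there are no further candidate keys.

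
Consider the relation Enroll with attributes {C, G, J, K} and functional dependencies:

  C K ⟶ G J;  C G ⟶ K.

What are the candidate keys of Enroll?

{C, G}⁺: CG→K adds K; CK→GJ adds J → {C, G, J, K}.
{C, K}⁺: CK→GJ adds G, J → {C, G, J, K}.

(C, G), (C, K)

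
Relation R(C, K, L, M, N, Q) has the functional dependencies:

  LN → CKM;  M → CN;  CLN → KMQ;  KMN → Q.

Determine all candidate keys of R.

Attribute L never appears on the right-hand side of any dependency, so L must belong to every candidate key.
{L}⁺ = {L}, which is not all of the schema, so we must add further attributes.
{L, M}⁺: M→CN adds C, N; CLN→KMQ adds K, Q → {C, K, L, M, N, Q}. Minimal: {M}⁺ = {C, M, N}; {L}⁺ = {L} — none reach the full schema.
{L, N}⁺: LN→CKM adds C, K, M; CLN→KMQ adds Q → {C, K, L, M, N, Q}. Minimal: {N}⁺ = {N}; {L}⁺ = {L} — none reach the full schema.
Any other superkey contains one of these as a subset, so there are no further candidate keys.

(L, M), (L, N)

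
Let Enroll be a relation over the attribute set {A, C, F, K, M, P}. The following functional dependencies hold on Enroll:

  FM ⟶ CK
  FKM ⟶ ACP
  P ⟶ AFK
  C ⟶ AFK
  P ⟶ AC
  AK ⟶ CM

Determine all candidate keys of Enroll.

{C}⁺: C→AFK adds A, F, K; AK→CM adds M; FKM→ACP adds P → {A, C, F, K, M, P}.
{P}⁺: P→AFK adds A, F, K; P→AC adds C; AK→CM adds M → {A, C, F, K, M, P}.
{A, K}⁺: AK→CM adds C, M; C→AFK adds F; FKM→ACP adds P → {A, C, F, K, M, P}. Minimal: {K}⁺ = {K}; {A}⁺ = {A} — none reach the full schema.
{F, M}⁺: FM→CK adds C, K; FKM→ACP adds A, P → {A, C, F, K, M, P}. Minimal: {M}⁺ = {M}; {F}⁺ = {F} — none reach the full schema.
Any other superkey contains one of these as a subset, so there are no further candidate keys.

{C}, {P}, {A, K}, {F, M}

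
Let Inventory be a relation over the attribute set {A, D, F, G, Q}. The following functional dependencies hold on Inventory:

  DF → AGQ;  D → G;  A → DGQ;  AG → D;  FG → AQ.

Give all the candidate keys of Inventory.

AF, DF, FG

Attribute F never appears on the right-hand side of any dependency, so F must belong to every candidate key.
{F}⁺ = {F}, which is not all of the schema, so we must add further attributes.
{A, F}⁺: A→DGQ adds D, G, Q → {A, D, F, G, Q}. Minimal: {F}⁺ = {F}; {A}⁺ = {A, D, G, Q} — none reach the full schema.
{D, F}⁺: DF→AGQ adds A, G, Q → {A, D, F, G, Q}. Minimal: {F}⁺ = {F}; {D}⁺ = {D, G} — none reach the full schema.
{F, G}⁺: FG→AQ adds A, Q; A→DGQ adds D → {A, D, F, G, Q}. Minimal: {G}⁺ = {G}; {F}⁺ = {F} — none reach the full schema.
Any other superkey contains one of these as a subset, so there are no further candidate keys.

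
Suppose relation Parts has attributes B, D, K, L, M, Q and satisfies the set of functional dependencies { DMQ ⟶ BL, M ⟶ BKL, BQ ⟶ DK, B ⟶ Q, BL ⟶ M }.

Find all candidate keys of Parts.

{M}⁺: M→BKL adds B, K, L; B→Q adds Q; BQ→DK adds D → {B, D, K, L, M, Q}.
{B, L}⁺: B→Q adds Q; BL→M adds M; M→BKL adds K; BQ→DK adds D → {B, D, K, L, M, Q}. Minimal: {L}⁺ = {L}; {B}⁺ = {B, D, K, Q} — none reach the full schema.
Any other superkey contains one of these as a subset, so there are no further candidate keys.

M, BL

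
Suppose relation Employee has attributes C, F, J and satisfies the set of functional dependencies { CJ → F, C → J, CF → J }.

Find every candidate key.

{C}⁺: C→J adds J; CJ→F adds F → {C, F, J}.

{C}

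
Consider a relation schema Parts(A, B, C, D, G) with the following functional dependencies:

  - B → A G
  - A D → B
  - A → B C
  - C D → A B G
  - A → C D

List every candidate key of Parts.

{A}⁺: A→BC adds B, C; A→CD adds D; B→AG adds G → {A, B, C, D, G}.
{B}⁺: B→AG adds A, G; A→BC adds C; A→CD adds D → {A, B, C, D, G}.
{C, D}⁺: CD→ABG adds A, B, G → {A, B, C, D, G}. Minimal: {D}⁺ = {D}; {C}⁺ = {C} — none reach the full schema.

{A}; {B}; {C, D}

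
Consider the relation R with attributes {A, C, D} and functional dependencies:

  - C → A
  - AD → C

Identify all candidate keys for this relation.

Attribute D never appears on the right-hand side of any dependency, so D must belong to every candidate key.
{D}⁺ = {D}, which is not all of the schema, so we must add further attributes.
{A, D}⁺: AD→C adds C → {A, C, D}. Minimal: {D}⁺ = {D}; {A}⁺ = {A} — none reach the full schema.
{C, D}⁺: C→A adds A → {A, C, D}. Minimal: {D}⁺ = {D}; {C}⁺ = {A, C} — none reach the full schema.
Any other superkey contains one of these as a subset, so there are no further candidate keys.

{A, D}, {C, D}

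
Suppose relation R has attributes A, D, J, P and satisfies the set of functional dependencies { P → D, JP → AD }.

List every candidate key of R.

{J, P}

Attributes J, P never appear on any right-hand side, so every candidate key must contain {J, P}.
{J, P}⁺ = {A, D, J, P}, which is all of the schema, so {J, P} is the only candidate key.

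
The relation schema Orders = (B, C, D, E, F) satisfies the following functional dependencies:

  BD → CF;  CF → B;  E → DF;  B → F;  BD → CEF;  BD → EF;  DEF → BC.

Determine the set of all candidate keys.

{E}⁺: E→DF adds D, F; DEF→BC adds B, C → {B, C, D, E, F}.
{B, D}⁺: BD→CF adds C, F; BD→CEF adds E → {B, C, D, E, F}.
{C, D, F}⁺: CF→B adds B; BD→CEF adds E → {B, C, D, E, F}.
Any other superkey contains one of these as a subset, so there are no further candidate keys.

E, BD, CDF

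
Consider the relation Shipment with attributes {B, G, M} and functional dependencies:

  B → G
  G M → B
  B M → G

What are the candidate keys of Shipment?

Attribute M never appears on the right-hand side of any dependency, so M must belong to every candidate key.
{M}⁺ = {M}, which is not all of the schema, so we must add further attributes.
{B, M}⁺: B→G adds G → {B, G, M}. Minimal: {M}⁺ = {M}; {B}⁺ = {B, G} — none reach the full schema.
{G, M}⁺: GM→B adds B → {B, G, M}. Minimal: {M}⁺ = {M}; {G}⁺ = {G} — none reach the full schema.

(B, M), (G, M)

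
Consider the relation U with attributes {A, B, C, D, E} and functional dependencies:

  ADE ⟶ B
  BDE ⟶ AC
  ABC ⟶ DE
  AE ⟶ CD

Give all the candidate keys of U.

{A, E}⁺: AE→CD adds C, D; ADE→B adds B → {A, B, C, D, E}. Minimal: {E}⁺ = {E}; {A}⁺ = {A} — none reach the full schema.
{A, B, C}⁺: ABC→DE adds D, E → {A, B, C, D, E}. Minimal: {B, C}⁺ = {B, C}; {A, C}⁺ = {A, C}; {A, B}⁺ = {A, B} — none reach the full schema.
{B, D, E}⁺: BDE→AC adds A, C → {A, B, C, D, E}. Minimal: {D, E}⁺ = {D, E}; {B, E}⁺ = {B, E}; {B, D}⁺ = {B, D} — none reach the full schema.
Any other superkey contains one of these as a subset, so there are no further candidate keys.

(A, E), (A, B, C), (B, D, E)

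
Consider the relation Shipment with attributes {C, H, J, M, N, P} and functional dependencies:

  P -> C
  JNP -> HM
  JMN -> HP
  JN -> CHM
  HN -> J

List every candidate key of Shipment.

Attribute N never appears on the right-hand side of any dependency, so N must belong to every candidate key.
{N}⁺ = {N}, which is not all of the schema, so we must add further attributes.
{H, N}⁺: HN→J adds J; JN→CHM adds C, M; JMN→HP adds P → {C, H, J, M, N, P}. Minimal: {N}⁺ = {N}; {H}⁺ = {H} — none reach the full schema.
{J, N}⁺: JN→CHM adds C, H, M; JMN→HP adds P → {C, H, J, M, N, P}. Minimal: {N}⁺ = {N}; {J}⁺ = {J} — none reach the full schema.
Any other superkey contains one of these as a subset, so there are no further candidate keys.

HN, JN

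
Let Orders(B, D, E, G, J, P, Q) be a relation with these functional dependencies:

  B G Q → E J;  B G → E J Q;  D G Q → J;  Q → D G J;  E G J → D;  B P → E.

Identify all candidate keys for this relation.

Attributes B, P never appear on any right-hand side, so every candidate key must contain {B, P}.
{B, P}⁺ = {B, E, P}, which is not all of the schema, so we must add further attributes.
{B, G, P}⁺: BG→EJQ adds E, J, Q; Q→DGJ adds D → {B, D, E, G, J, P, Q}.
{B, P, Q}⁺: Q→DGJ adds D, G, J; BP→E adds E → {B, D, E, G, J, P, Q}.
Any other superkey contains one of these as a subset, so there are no further candidate keys.

(B, G, P); (B, P, Q)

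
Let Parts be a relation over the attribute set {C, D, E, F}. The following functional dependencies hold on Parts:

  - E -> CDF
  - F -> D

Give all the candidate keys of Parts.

E

{E}⁺: E→CDF adds C, D, F → {C, D, E, F}.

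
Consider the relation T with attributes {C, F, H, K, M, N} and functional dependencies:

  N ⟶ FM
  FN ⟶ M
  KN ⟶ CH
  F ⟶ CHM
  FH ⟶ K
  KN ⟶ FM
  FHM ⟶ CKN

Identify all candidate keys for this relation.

F; N

{F}⁺: F→CHM adds C, H, M; FH→K adds K; FHM→CKN adds N → {C, F, H, K, M, N}.
{N}⁺: N→FM adds F, M; F→CHM adds C, H; FH→K adds K → {C, F, H, K, M, N}.
Any other superkey contains one of these as a subset, so there are no further candidate keys.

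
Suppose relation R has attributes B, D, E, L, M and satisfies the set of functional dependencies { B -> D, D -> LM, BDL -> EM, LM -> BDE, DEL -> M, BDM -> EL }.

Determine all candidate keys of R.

{B}; {D}; {L, M}

{B}⁺: B→D adds D; D→LM adds L, M; BDL→EM adds E → {B, D, E, L, M}.
{D}⁺: D→LM adds L, M; LM→BDE adds B, E → {B, D, E, L, M}.
{L, M}⁺: LM→BDE adds B, D, E → {B, D, E, L, M}. Minimal: {M}⁺ = {M}; {L}⁺ = {L} — none reach the full schema.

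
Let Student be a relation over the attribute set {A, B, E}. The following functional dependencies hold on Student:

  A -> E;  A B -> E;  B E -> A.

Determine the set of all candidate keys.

AB, BE

Attribute B never appears on the right-hand side of any dependency, so B must belong to every candidate key.
{B}⁺ = {B}, which is not all of the schema, so we must add further attributes.
{A, B}⁺: A→E adds E → {A, B, E}. Minimal: {B}⁺ = {B}; {A}⁺ = {A, E} — none reach the full schema.
{B, E}⁺: BE→A adds A → {A, B, E}. Minimal: {E}⁺ = {E}; {B}⁺ = {B} — none reach the full schema.
Any other superkey contains one of these as a subset, so there are no further candidate keys.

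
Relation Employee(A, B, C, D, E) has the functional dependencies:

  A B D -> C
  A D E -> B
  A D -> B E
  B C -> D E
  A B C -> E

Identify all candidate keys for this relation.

{A, D}, {A, B, C}

Attribute A never appears on the right-hand side of any dependency, so A must belong to every candidate key.
{A}⁺ = {A}, which is not all of the schema, so we must add further attributes.
{A, D}⁺: AD→BE adds B, E; ABD→C adds C → {A, B, C, D, E}. Minimal: {D}⁺ = {D}; {A}⁺ = {A} — none reach the full schema.
{A, B, C}⁺: BC→DE adds D, E → {A, B, C, D, E}. Minimal: {B, C}⁺ = {B, C, D, E}; {A, C}⁺ = {A, C}; {A, B}⁺ = {A, B} — none reach the full schema.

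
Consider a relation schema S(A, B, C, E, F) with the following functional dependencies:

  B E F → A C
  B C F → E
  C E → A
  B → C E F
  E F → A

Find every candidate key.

Attribute B never appears on the right-hand side of any dependency, so B must belong to every candidate key.
{B}⁺ = {A, B, C, E, F}, which is all of the schema, so {B} is the only candidate key.

{B}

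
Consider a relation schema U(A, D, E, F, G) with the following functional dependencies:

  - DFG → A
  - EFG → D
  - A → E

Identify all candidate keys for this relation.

{A, F, G}; {D, F, G}; {E, F, G}

Attributes F, G never appear on any right-hand side, so every candidate key must contain {F, G}.
{F, G}⁺ = {F, G}, which is not all of the schema, so we must add further attributes.
{A, F, G}⁺: A→E adds E; EFG→D adds D → {A, D, E, F, G}. Minimal: {F, G}⁺ = {F, G}; {A, G}⁺ = {A, E, G}; {A, F}⁺ = {A, E, F} — none reach the full schema.
{D, F, G}⁺: DFG→A adds A; A→E adds E → {A, D, E, F, G}. Minimal: {F, G}⁺ = {F, G}; {D, G}⁺ = {D, G}; {D, F}⁺ = {D, F} — none reach the full schema.
{E, F, G}⁺: EFG→D adds D; DFG→A adds A → {A, D, E, F, G}. Minimal: {F, G}⁺ = {F, G}; {E, G}⁺ = {E, G}; {E, F}⁺ = {E, F} — none reach the full schema.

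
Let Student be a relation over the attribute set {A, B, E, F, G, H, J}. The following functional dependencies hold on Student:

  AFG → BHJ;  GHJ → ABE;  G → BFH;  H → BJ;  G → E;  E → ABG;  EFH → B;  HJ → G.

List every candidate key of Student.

{E}⁺: E→ABG adds A, B, G; G→BFH adds F, H; H→BJ adds J → {A, B, E, F, G, H, J}.
{G}⁺: G→BFH adds B, F, H; H→BJ adds J; G→E adds E; E→ABG adds A → {A, B, E, F, G, H, J}.
{H}⁺: H→BJ adds B, J; HJ→G adds G; GHJ→ABE adds A, E; G→BFH adds F → {A, B, E, F, G, H, J}.
Any other superkey contains one of these as a subset, so there are no further candidate keys.

{E}, {G}, {H}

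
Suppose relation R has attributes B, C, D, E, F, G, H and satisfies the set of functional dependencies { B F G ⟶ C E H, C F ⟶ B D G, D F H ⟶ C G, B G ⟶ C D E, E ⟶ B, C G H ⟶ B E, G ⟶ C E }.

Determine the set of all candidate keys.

CF, FG, DFH

Attribute F never appears on the right-hand side of any dependency, so F must belong to every candidate key.
{F}⁺ = {F}, which is not all of the schema, so we must add further attributes.
{C, F}⁺: CF→BDG adds B, D, G; BG→CDE adds E; BFG→CEH adds H → {B, C, D, E, F, G, H}. Minimal: {F}⁺ = {F}; {C}⁺ = {C} — none reach the full schema.
{F, G}⁺: G→CE adds C, E; CF→BDG adds B, D; BFG→CEH adds H → {B, C, D, E, F, G, H}. Minimal: {G}⁺ = {B, C, D, E, G}; {F}⁺ = {F} — none reach the full schema.
{D, F, H}⁺: DFH→CG adds C, G; CGH→BE adds B, E → {B, C, D, E, F, G, H}. Minimal: {F, H}⁺ = {F, H}; {D, H}⁺ = {D, H}; {D, F}⁺ = {D, F} — none reach the full schema.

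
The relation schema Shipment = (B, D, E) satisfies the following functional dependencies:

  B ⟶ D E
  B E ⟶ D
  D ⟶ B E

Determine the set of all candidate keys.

B, D

{B}⁺: B→DE adds D, E → {B, D, E}.
{D}⁺: D→BE adds B, E → {B, D, E}.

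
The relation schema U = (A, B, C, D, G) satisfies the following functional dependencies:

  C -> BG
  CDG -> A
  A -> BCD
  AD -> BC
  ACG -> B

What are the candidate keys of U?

(A); (C, D)

{A}⁺: A→BCD adds B, C, D; C→BG adds G → {A, B, C, D, G}.
{C, D}⁺: C→BG adds B, G; CDG→A adds A → {A, B, C, D, G}.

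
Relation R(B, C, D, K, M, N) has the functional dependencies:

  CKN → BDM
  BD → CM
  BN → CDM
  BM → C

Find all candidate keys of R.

Attributes K, N never appear on any right-hand side, so every candidate key must contain {K, N}.
{K, N}⁺ = {K, N}, which is not all of the schema, so we must add further attributes.
{B, K, N}⁺: BN→CDM adds C, D, M → {B, C, D, K, M, N}. Minimal: {K, N}⁺ = {K, N}; {B, N}⁺ = {B, C, D, M, N}; {B, K}⁺ = {B, K} — none reach the full schema.
{C, K, N}⁺: CKN→BDM adds B, D, M → {B, C, D, K, M, N}. Minimal: {K, N}⁺ = {K, N}; {C, N}⁺ = {C, N}; {C, K}⁺ = {C, K} — none reach the full schema.

{B, K, N}, {C, K, N}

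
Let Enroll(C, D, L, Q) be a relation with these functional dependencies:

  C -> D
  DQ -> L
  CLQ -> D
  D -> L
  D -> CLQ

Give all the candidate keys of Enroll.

{C}⁺: C→D adds D; D→L adds L; D→CLQ adds Q → {C, D, L, Q}.
{D}⁺: D→L adds L; D→CLQ adds C, Q → {C, D, L, Q}.

C, D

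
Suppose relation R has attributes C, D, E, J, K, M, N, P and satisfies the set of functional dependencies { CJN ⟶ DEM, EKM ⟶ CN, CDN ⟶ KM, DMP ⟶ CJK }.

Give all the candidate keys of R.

CDNP; CJNP; DEMP; DMNP; EJKMP

{C, D, N, P}⁺: CDN→KM adds K, M; DMP→CJK adds J; CJN→DEM adds E → {C, D, E, J, K, M, N, P}. Minimal: {D, N, P}⁺ = {D, N, P}; {C, N, P}⁺ = {C, N, P}; {C, D, P}⁺ = {C, D, P}; … — none reach the full schema.
{C, J, N, P}⁺: CJN→DEM adds D, E, M; CDN→KM adds K → {C, D, E, J, K, M, N, P}. Minimal: {J, N, P}⁺ = {J, N, P}; {C, N, P}⁺ = {C, N, P}; {C, J, P}⁺ = {C, J, P}; … — none reach the full schema.
{D, E, M, P}⁺: DMP→CJK adds C, J, K; EKM→CN adds N → {C, D, E, J, K, M, N, P}. Minimal: {E, M, P}⁺ = {E, M, P}; {D, M, P}⁺ = {C, D, J, K, M, P}; {D, E, P}⁺ = {D, E, P}; … — none reach the full schema.
{D, M, N, P}⁺: DMP→CJK adds C, J, K; CJN→DEM adds E → {C, D, E, J, K, M, N, P}. Minimal: {M, N, P}⁺ = {M, N, P}; {D, N, P}⁺ = {D, N, P}; {D, M, P}⁺ = {C, D, J, K, M, P}; … — none reach the full schema.
{E, J, K, M, P}⁺: EKM→CN adds C, N; CJN→DEM adds D → {C, D, E, J, K, M, N, P}. Minimal: {J, K, M, P}⁺ = {J, K, M, P}; {E, K, M, P}⁺ = {C, E, K, M, N, P}; {E, J, M, P}⁺ = {E, J, M, P}; … — none reach the full schema.
Any other superkey contains one of these as a subset, so there are no further candidate keys.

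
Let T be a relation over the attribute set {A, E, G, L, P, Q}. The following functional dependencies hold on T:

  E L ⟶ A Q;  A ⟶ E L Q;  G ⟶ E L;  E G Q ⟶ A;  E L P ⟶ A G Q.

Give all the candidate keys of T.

Attribute P never appears on the right-hand side of any dependency, so P must belong to every candidate key.
{P}⁺ = {P}, which is not all of the schema, so we must add further attributes.
{A, P}⁺: A→ELQ adds E, L, Q; ELP→AGQ adds G → {A, E, G, L, P, Q}. Minimal: {P}⁺ = {P}; {A}⁺ = {A, E, L, Q} — none reach the full schema.
{G, P}⁺: G→EL adds E, L; ELP→AGQ adds A, Q → {A, E, G, L, P, Q}. Minimal: {P}⁺ = {P}; {G}⁺ = {A, E, G, L, Q} — none reach the full schema.
{E, L, P}⁺: EL→AQ adds A, Q; ELP→AGQ adds G → {A, E, G, L, P, Q}. Minimal: {L, P}⁺ = {L, P}; {E, P}⁺ = {E, P}; {E, L}⁺ = {A, E, L, Q} — none reach the full schema.
Any other superkey contains one of these as a subset, so there are no further candidate keys.

{A, P}, {G, P}, {E, L, P}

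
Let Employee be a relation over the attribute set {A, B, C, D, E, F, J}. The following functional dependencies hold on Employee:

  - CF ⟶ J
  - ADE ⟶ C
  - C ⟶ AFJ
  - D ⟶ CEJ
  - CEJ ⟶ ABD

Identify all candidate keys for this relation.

{D}, {C, E}

{D}⁺: D→CEJ adds C, E, J; CEJ→ABD adds A, B; C→AFJ adds F → {A, B, C, D, E, F, J}.
{C, E}⁺: C→AFJ adds A, F, J; CEJ→ABD adds B, D → {A, B, C, D, E, F, J}.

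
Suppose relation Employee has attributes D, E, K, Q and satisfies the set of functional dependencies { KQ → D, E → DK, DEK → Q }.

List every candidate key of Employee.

Attribute E never appears on the right-hand side of any dependency, so E must belong to every candidate key.
{E}⁺ = {D, E, K, Q}, which is all of the schema, so {E} is the only candidate key.

E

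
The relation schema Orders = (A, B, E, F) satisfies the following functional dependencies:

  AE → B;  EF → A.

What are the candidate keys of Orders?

Attributes E, F never appear on any right-hand side, so every candidate key must contain {E, F}.
{E, F}⁺ = {A, B, E, F}, which is all of the schema, so {E, F} is the only candidate key.

{E, F}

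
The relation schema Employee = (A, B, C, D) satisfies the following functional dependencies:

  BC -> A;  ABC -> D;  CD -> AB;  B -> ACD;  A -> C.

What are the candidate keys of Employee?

{B}⁺: B→ACD adds A, C, D → {A, B, C, D}.
{A, D}⁺: A→C adds C; CD→AB adds B → {A, B, C, D}. Minimal: {D}⁺ = {D}; {A}⁺ = {A, C} — none reach the full schema.
{C, D}⁺: CD→AB adds A, B → {A, B, C, D}. Minimal: {D}⁺ = {D}; {C}⁺ = {C} — none reach the full schema.
Any other superkey contains one of these as a subset, so there are no further candidate keys.

{B}; {A, D}; {C, D}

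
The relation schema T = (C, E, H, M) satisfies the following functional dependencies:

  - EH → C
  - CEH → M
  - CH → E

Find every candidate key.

{C, H}, {E, H}

Attribute H never appears on the right-hand side of any dependency, so H must belong to every candidate key.
{H}⁺ = {H}, which is not all of the schema, so we must add further attributes.
{C, H}⁺: CH→E adds E; CEH→M adds M → {C, E, H, M}.
{E, H}⁺: EH→C adds C; CEH→M adds M → {C, E, H, M}.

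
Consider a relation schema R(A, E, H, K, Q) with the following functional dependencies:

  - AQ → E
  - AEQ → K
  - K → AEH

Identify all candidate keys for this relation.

Attribute Q never appears on the right-hand side of any dependency, so Q must belong to every candidate key.
{Q}⁺ = {Q}, which is not all of the schema, so we must add further attributes.
{A, Q}⁺: AQ→E adds E; AEQ→K adds K; K→AEH adds H → {A, E, H, K, Q}.
{K, Q}⁺: K→AEH adds A, E, H → {A, E, H, K, Q}.

(A, Q), (K, Q)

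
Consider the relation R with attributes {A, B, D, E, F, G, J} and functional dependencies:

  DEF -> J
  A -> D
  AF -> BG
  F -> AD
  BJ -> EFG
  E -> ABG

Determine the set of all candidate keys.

{B, J}; {E, F}; {E, J}; {F, J}

{B, J}⁺: BJ→EFG adds E, F, G; E→ABG adds A; A→D adds D → {A, B, D, E, F, G, J}. Minimal: {J}⁺ = {J}; {B}⁺ = {B} — none reach the full schema.
{E, F}⁺: F→AD adds A, D; E→ABG adds B, G; DEF→J adds J → {A, B, D, E, F, G, J}. Minimal: {F}⁺ = {A, B, D, F, G}; {E}⁺ = {A, B, D, E, G} — none reach the full schema.
{E, J}⁺: E→ABG adds A, B, G; A→D adds D; BJ→EFG adds F → {A, B, D, E, F, G, J}. Minimal: {J}⁺ = {J}; {E}⁺ = {A, B, D, E, G} — none reach the full schema.
{F, J}⁺: F→AD adds A, D; AF→BG adds B, G; BJ→EFG adds E → {A, B, D, E, F, G, J}. Minimal: {J}⁺ = {J}; {F}⁺ = {A, B, D, F, G} — none reach the full schema.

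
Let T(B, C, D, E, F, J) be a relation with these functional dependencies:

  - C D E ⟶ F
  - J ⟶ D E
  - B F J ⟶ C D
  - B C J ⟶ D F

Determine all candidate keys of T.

Attributes B, J never appear on any right-hand side, so every candidate key must contain {B, J}.
{B, J}⁺ = {B, D, E, J}, which is not all of the schema, so we must add further attributes.
{B, C, J}⁺: J→DE adds D, E; BCJ→DF adds F → {B, C, D, E, F, J}.
{B, F, J}⁺: J→DE adds D, E; BFJ→CD adds C → {B, C, D, E, F, J}.
Any other superkey contains one of these as a subset, so there are no further candidate keys.

(B, C, J); (B, F, J)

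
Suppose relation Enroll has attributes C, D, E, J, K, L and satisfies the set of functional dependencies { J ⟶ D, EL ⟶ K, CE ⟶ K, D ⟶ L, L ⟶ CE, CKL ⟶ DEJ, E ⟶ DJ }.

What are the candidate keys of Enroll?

{D}⁺: D→L adds L; L→CE adds C, E; E→DJ adds J; EL→K adds K → {C, D, E, J, K, L}.
{E}⁺: E→DJ adds D, J; D→L adds L; L→CE adds C; EL→K adds K → {C, D, E, J, K, L}.
{J}⁺: J→D adds D; D→L adds L; L→CE adds C, E; EL→K adds K → {C, D, E, J, K, L}.
{L}⁺: L→CE adds C, E; E→DJ adds D, J; EL→K adds K → {C, D, E, J, K, L}.
Any other superkey contains one of these as a subset, so there are no further candidate keys.

D, E, J, L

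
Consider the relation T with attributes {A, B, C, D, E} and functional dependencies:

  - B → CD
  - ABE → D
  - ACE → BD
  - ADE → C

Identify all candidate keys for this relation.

ABE; ACE; ADE

Attributes A, E never appear on any right-hand side, so every candidate key must contain {A, E}.
{A, E}⁺ = {A, E}, which is not all of the schema, so we must add further attributes.
{A, B, E}⁺: B→CD adds C, D → {A, B, C, D, E}.
{A, C, E}⁺: ACE→BD adds B, D → {A, B, C, D, E}.
{A, D, E}⁺: ADE→C adds C; ACE→BD adds B → {A, B, C, D, E}.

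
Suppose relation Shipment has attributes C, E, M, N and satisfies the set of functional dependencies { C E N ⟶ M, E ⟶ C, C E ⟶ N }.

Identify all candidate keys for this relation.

Attribute E never appears on the right-hand side of any dependency, so E must belong to every candidate key.
{E}⁺ = {C, E, M, N}, which is all of the schema, so {E} is the only candidate key.

{E}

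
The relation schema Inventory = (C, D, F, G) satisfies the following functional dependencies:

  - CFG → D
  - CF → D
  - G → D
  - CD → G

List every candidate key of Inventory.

Attributes C, F never appear on any right-hand side, so every candidate key must contain {C, F}.
{C, F}⁺ = {C, D, F, G}, which is all of the schema, so {C, F} is the only candidate key.

CF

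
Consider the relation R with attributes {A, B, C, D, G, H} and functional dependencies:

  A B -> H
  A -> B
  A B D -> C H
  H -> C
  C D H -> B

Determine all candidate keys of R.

{A, D, G}

Attributes A, D, G never appear on any right-hand side, so every candidate key must contain {A, D, G}.
{A, D, G}⁺ = {A, B, C, D, G, H}, which is all of the schema, so {A, D, G} is the only candidate key.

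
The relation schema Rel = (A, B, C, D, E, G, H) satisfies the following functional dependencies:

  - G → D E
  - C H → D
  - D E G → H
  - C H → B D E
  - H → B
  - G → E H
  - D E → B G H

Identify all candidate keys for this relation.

(A, C, G), (A, C, H), (A, C, D, E)

Attributes A, C never appear on any right-hand side, so every candidate key must contain {A, C}.
{A, C}⁺ = {A, C}, which is not all of the schema, so we must add further attributes.
{A, C, G}⁺: G→DE adds D, E; DEG→H adds H; CH→BDE adds B → {A, B, C, D, E, G, H}. Minimal: {C, G}⁺ = {B, C, D, E, G, H}; {A, G}⁺ = {A, B, D, E, G, H}; {A, C}⁺ = {A, C} — none reach the full schema.
{A, C, H}⁺: CH→D adds D; CH→BDE adds B, E; DE→BGH adds G → {A, B, C, D, E, G, H}. Minimal: {C, H}⁺ = {B, C, D, E, G, H}; {A, H}⁺ = {A, B, H}; {A, C}⁺ = {A, C} — none reach the full schema.
{A, C, D, E}⁺: DE→BGH adds B, G, H → {A, B, C, D, E, G, H}. Minimal: {C, D, E}⁺ = {B, C, D, E, G, H}; {A, D, E}⁺ = {A, B, D, E, G, H}; {A, C, E}⁺ = {A, C, E}; … — none reach the full schema.
Any other superkey contains one of these as a subset, so there are no further candidate keys.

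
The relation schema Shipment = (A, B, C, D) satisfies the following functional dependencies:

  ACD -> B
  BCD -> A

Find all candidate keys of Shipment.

Attributes C, D never appear on any right-hand side, so every candidate key must contain {C, D}.
{C, D}⁺ = {C, D}, which is not all of the schema, so we must add further attributes.
{A, C, D}⁺: ACD→B adds B → {A, B, C, D}.
{B, C, D}⁺: BCD→A adds A → {A, B, C, D}.

{A, C, D}, {B, C, D}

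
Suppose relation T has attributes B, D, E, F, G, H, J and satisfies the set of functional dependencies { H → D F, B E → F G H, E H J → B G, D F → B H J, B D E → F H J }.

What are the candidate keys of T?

{B, E}⁺: BE→FGH adds F, G, H; H→DF adds D; DF→BHJ adds J → {B, D, E, F, G, H, J}.
{E, H}⁺: H→DF adds D, F; DF→BHJ adds B, J; BE→FGH adds G → {B, D, E, F, G, H, J}.
{D, E, F}⁺: DF→BHJ adds B, H, J; BE→FGH adds G → {B, D, E, F, G, H, J}.
Any other superkey contains one of these as a subset, so there are no further candidate keys.

(B, E); (E, H); (D, E, F)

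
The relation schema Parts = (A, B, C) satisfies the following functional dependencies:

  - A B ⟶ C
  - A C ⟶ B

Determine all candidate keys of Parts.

{A, B}; {A, C}

Attribute A never appears on the right-hand side of any dependency, so A must belong to every candidate key.
{A}⁺ = {A}, which is not all of the schema, so we must add further attributes.
{A, B}⁺: AB→C adds C → {A, B, C}. Minimal: {B}⁺ = {B}; {A}⁺ = {A} — none reach the full schema.
{A, C}⁺: AC→B adds B → {A, B, C}. Minimal: {C}⁺ = {C}; {A}⁺ = {A} — none reach the full schema.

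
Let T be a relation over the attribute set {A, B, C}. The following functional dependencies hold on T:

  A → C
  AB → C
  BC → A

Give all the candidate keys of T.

{A, B}, {B, C}

{A, B}⁺: A→C adds C → {A, B, C}.
{B, C}⁺: BC→A adds A → {A, B, C}.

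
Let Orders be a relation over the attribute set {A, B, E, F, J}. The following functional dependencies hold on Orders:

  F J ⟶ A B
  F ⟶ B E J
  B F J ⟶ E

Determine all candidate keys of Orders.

F

Attribute F never appears on the right-hand side of any dependency, so F must belong to every candidate key.
{F}⁺ = {A, B, E, F, J}, which is all of the schema, so {F} is the only candidate key.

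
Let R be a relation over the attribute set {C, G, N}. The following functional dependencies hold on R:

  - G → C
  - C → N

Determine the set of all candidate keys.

Attribute G never appears on the right-hand side of any dependency, so G must belong to every candidate key.
{G}⁺ = {C, G, N}, which is all of the schema, so {G} is the only candidate key.

{G}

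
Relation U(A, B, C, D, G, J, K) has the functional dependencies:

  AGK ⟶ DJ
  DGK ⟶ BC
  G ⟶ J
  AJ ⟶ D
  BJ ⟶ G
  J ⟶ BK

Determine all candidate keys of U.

AG, AJ

{A, G}⁺: G→J adds J; AJ→D adds D; J→BK adds B, K; DGK→BC adds C → {A, B, C, D, G, J, K}.
{A, J}⁺: AJ→D adds D; J→BK adds B, K; BJ→G adds G; DGK→BC adds C → {A, B, C, D, G, J, K}.
Any other superkey contains one of these as a subset, so there are no further candidate keys.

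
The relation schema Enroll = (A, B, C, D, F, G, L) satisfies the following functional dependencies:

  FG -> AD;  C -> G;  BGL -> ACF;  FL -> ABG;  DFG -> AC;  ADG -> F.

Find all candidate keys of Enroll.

{F, L}, {B, C, L}, {B, G, L}, {A, C, D, L}, {A, D, G, L}

Attribute L never appears on the right-hand side of any dependency, so L must belong to every candidate key.
{L}⁺ = {L}, which is not all of the schema, so we must add further attributes.
{F, L}⁺: FL→ABG adds A, B, G; FG→AD adds D; BGL→ACF adds C → {A, B, C, D, F, G, L}. Minimal: {L}⁺ = {L}; {F}⁺ = {F} — none reach the full schema.
{B, C, L}⁺: C→G adds G; BGL→ACF adds A, F; FG→AD adds D → {A, B, C, D, F, G, L}. Minimal: {C, L}⁺ = {C, G, L}; {B, L}⁺ = {B, L}; {B, C}⁺ = {B, C, G} — none reach the full schema.
{B, G, L}⁺: BGL→ACF adds A, C, F; FG→AD adds D → {A, B, C, D, F, G, L}. Minimal: {G, L}⁺ = {G, L}; {B, L}⁺ = {B, L}; {B, G}⁺ = {B, G} — none reach the full schema.
{A, C, D, L}⁺: C→G adds G; ADG→F adds F; FL→ABG adds B → {A, B, C, D, F, G, L}. Minimal: {C, D, L}⁺ = {C, D, G, L}; {A, D, L}⁺ = {A, D, L}; {A, C, L}⁺ = {A, C, G, L}; … — none reach the full schema.
{A, D, G, L}⁺: ADG→F adds F; FL→ABG adds B; DFG→AC adds C → {A, B, C, D, F, G, L}. Minimal: {D, G, L}⁺ = {D, G, L}; {A, G, L}⁺ = {A, G, L}; {A, D, L}⁺ = {A, D, L}; … — none reach the full schema.
Any other superkey contains one of these as a subset, so there are no further candidate keys.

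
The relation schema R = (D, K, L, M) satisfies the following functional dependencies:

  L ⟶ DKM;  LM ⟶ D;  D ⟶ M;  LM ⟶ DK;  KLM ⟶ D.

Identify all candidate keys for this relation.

{L}⁺: L→DKM adds D, K, M → {D, K, L, M}.

{L}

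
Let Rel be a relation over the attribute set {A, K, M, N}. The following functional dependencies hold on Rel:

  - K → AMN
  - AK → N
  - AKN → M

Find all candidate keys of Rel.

(K)

Attribute K never appears on the right-hand side of any dependency, so K must belong to every candidate key.
{K}⁺ = {A, K, M, N}, which is all of the schema, so {K} is the only candidate key.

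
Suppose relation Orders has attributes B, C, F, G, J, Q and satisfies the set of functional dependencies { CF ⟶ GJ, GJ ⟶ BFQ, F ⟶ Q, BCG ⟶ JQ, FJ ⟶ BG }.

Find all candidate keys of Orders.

Attribute C never appears on the right-hand side of any dependency, so C must belong to every candidate key.
{C}⁺ = {C}, which is not all of the schema, so we must add further attributes.
{C, F}⁺: CF→GJ adds G, J; GJ→BFQ adds B, Q → {B, C, F, G, J, Q}. Minimal: {F}⁺ = {F, Q}; {C}⁺ = {C} — none reach the full schema.
{B, C, G}⁺: BCG→JQ adds J, Q; GJ→BFQ adds F → {B, C, F, G, J, Q}. Minimal: {C, G}⁺ = {C, G}; {B, G}⁺ = {B, G}; {B, C}⁺ = {B, C} — none reach the full schema.
{C, G, J}⁺: GJ→BFQ adds B, F, Q → {B, C, F, G, J, Q}. Minimal: {G, J}⁺ = {B, F, G, J, Q}; {C, J}⁺ = {C, J}; {C, G}⁺ = {C, G} — none reach the full schema.

{C, F}; {B, C, G}; {C, G, J}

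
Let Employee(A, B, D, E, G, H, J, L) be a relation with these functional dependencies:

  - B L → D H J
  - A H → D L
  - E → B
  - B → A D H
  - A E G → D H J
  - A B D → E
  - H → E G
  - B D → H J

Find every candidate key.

{B}; {E}; {H}

{B}⁺: B→ADH adds A, D, H; ABD→E adds E; H→EG adds G; BD→HJ adds J; AH→DL adds L → {A, B, D, E, G, H, J, L}.
{E}⁺: E→B adds B; B→ADH adds A, D, H; H→EG adds G; BD→HJ adds J; AH→DL adds L → {A, B, D, E, G, H, J, L}.
{H}⁺: H→EG adds E, G; E→B adds B; B→ADH adds A, D; AEG→DHJ adds J; AH→DL adds L → {A, B, D, E, G, H, J, L}.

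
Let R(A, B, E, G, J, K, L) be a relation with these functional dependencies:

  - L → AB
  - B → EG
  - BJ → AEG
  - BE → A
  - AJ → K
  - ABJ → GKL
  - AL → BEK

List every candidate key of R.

Attribute J never appears on the right-hand side of any dependency, so J must belong to every candidate key.
{J}⁺ = {J}, which is not all of the schema, so we must add further attributes.
{B, J}⁺: B→EG adds E, G; BJ→AEG adds A; AJ→K adds K; ABJ→GKL adds L → {A, B, E, G, J, K, L}. Minimal: {J}⁺ = {J}; {B}⁺ = {A, B, E, G} — none reach the full schema.
{J, L}⁺: L→AB adds A, B; B→EG adds E, G; AJ→K adds K → {A, B, E, G, J, K, L}. Minimal: {L}⁺ = {A, B, E, G, K, L}; {J}⁺ = {J} — none reach the full schema.

{B, J}, {J, L}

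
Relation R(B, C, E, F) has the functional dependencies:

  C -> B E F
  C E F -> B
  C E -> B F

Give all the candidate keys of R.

Attribute C never appears on the right-hand side of any dependency, so C must belong to every candidate key.
{C}⁺ = {B, C, E, F}, which is all of the schema, so {C} is the only candidate key.

(C)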